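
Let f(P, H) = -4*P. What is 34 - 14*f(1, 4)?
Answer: 90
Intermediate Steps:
34 - 14*f(1, 4) = 34 - (-56) = 34 - 14*(-4) = 34 + 56 = 90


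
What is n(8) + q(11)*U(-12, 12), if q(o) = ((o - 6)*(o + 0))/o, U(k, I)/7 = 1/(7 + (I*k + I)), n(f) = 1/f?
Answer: -31/200 ≈ -0.15500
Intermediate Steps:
U(k, I) = 7/(7 + I + I*k) (U(k, I) = 7/(7 + (I*k + I)) = 7/(7 + (I + I*k)) = 7/(7 + I + I*k))
q(o) = -6 + o (q(o) = ((-6 + o)*o)/o = (o*(-6 + o))/o = -6 + o)
n(8) + q(11)*U(-12, 12) = 1/8 + (-6 + 11)*(7/(7 + 12 + 12*(-12))) = ⅛ + 5*(7/(7 + 12 - 144)) = ⅛ + 5*(7/(-125)) = ⅛ + 5*(7*(-1/125)) = ⅛ + 5*(-7/125) = ⅛ - 7/25 = -31/200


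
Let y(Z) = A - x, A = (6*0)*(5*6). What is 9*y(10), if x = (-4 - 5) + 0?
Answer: 81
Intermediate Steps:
A = 0 (A = 0*30 = 0)
x = -9 (x = -9 + 0 = -9)
y(Z) = 9 (y(Z) = 0 - 1*(-9) = 0 + 9 = 9)
9*y(10) = 9*9 = 81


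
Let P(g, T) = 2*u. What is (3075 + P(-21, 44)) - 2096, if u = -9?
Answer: 961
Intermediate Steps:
P(g, T) = -18 (P(g, T) = 2*(-9) = -18)
(3075 + P(-21, 44)) - 2096 = (3075 - 18) - 2096 = 3057 - 2096 = 961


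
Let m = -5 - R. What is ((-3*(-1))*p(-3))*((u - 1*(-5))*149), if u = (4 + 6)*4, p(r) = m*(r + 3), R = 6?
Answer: 0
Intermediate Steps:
m = -11 (m = -5 - 1*6 = -5 - 6 = -11)
p(r) = -33 - 11*r (p(r) = -11*(r + 3) = -11*(3 + r) = -33 - 11*r)
u = 40 (u = 10*4 = 40)
((-3*(-1))*p(-3))*((u - 1*(-5))*149) = ((-3*(-1))*(-33 - 11*(-3)))*((40 - 1*(-5))*149) = (3*(-33 + 33))*((40 + 5)*149) = (3*0)*(45*149) = 0*6705 = 0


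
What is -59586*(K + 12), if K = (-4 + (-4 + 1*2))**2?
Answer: -2860128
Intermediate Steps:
K = 36 (K = (-4 + (-4 + 2))**2 = (-4 - 2)**2 = (-6)**2 = 36)
-59586*(K + 12) = -59586*(36 + 12) = -59586*48 = -2860128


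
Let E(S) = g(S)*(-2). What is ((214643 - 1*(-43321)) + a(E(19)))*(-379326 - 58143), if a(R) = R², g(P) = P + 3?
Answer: -113698193100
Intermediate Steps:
g(P) = 3 + P
E(S) = -6 - 2*S (E(S) = (3 + S)*(-2) = -6 - 2*S)
((214643 - 1*(-43321)) + a(E(19)))*(-379326 - 58143) = ((214643 - 1*(-43321)) + (-6 - 2*19)²)*(-379326 - 58143) = ((214643 + 43321) + (-6 - 38)²)*(-437469) = (257964 + (-44)²)*(-437469) = (257964 + 1936)*(-437469) = 259900*(-437469) = -113698193100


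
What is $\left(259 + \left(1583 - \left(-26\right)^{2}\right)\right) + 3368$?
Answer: $4534$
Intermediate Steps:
$\left(259 + \left(1583 - \left(-26\right)^{2}\right)\right) + 3368 = \left(259 + \left(1583 - 676\right)\right) + 3368 = \left(259 + 907\right) + 3368 = 1166 + 3368 = 4534$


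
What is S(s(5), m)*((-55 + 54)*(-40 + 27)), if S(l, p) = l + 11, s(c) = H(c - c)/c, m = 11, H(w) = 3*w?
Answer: 143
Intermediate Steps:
s(c) = 0 (s(c) = (3*(c - c))/c = (3*0)/c = 0/c = 0)
S(l, p) = 11 + l
S(s(5), m)*((-55 + 54)*(-40 + 27)) = (11 + 0)*((-55 + 54)*(-40 + 27)) = 11*(-1*(-13)) = 11*13 = 143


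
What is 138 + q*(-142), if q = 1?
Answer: -4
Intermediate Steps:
138 + q*(-142) = 138 + 1*(-142) = 138 - 142 = -4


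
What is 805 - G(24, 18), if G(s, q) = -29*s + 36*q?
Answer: 853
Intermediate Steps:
805 - G(24, 18) = 805 - (-29*24 + 36*18) = 805 - (-696 + 648) = 805 - 1*(-48) = 805 + 48 = 853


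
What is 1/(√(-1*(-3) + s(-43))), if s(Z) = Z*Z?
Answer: √463/926 ≈ 0.023237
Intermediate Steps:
s(Z) = Z²
1/(√(-1*(-3) + s(-43))) = 1/(√(-1*(-3) + (-43)²)) = 1/(√(3 + 1849)) = 1/(√1852) = 1/(2*√463) = √463/926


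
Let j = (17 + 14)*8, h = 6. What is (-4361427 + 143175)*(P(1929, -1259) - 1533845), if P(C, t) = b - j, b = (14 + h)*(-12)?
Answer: 6472203245916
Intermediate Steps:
j = 248 (j = 31*8 = 248)
b = -240 (b = (14 + 6)*(-12) = 20*(-12) = -240)
P(C, t) = -488 (P(C, t) = -240 - 1*248 = -240 - 248 = -488)
(-4361427 + 143175)*(P(1929, -1259) - 1533845) = (-4361427 + 143175)*(-488 - 1533845) = -4218252*(-1534333) = 6472203245916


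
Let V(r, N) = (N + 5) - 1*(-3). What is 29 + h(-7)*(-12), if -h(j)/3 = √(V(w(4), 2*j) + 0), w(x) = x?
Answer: 29 + 36*I*√6 ≈ 29.0 + 88.182*I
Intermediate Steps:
V(r, N) = 8 + N (V(r, N) = (5 + N) + 3 = 8 + N)
h(j) = -3*√(8 + 2*j) (h(j) = -3*√((8 + 2*j) + 0) = -3*√(8 + 2*j))
29 + h(-7)*(-12) = 29 - 3*√(8 + 2*(-7))*(-12) = 29 - 3*√(8 - 14)*(-12) = 29 - 3*I*√6*(-12) = 29 + 36*I*√6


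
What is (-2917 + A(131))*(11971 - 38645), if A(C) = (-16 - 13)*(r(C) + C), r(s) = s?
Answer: 280477110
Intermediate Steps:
A(C) = -58*C (A(C) = (-16 - 13)*(C + C) = -58*C)
(-2917 + A(131))*(11971 - 38645) = (-2917 - 58*131)*(11971 - 38645) = (-2917 - 7598)*(-26674) = -10515*(-26674) = 280477110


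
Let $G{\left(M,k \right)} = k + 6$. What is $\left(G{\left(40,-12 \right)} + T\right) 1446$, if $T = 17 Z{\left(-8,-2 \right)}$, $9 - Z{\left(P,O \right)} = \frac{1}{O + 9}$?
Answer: $\frac{1463352}{7} \approx 2.0905 \cdot 10^{5}$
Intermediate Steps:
$Z{\left(P,O \right)} = 9 - \frac{1}{9 + O}$ ($Z{\left(P,O \right)} = 9 - \frac{1}{O + 9} = 9 - \frac{1}{9 + O}$)
$G{\left(M,k \right)} = 6 + k$
$T = \frac{1054}{7}$ ($T = 17 \frac{80 + 9 \left(-2\right)}{9 - 2} = 17 \frac{80 - 18}{7} = 17 \cdot \frac{1}{7} \cdot 62 = 17 \cdot \frac{62}{7} = \frac{1054}{7} \approx 150.57$)
$\left(G{\left(40,-12 \right)} + T\right) 1446 = \left(\left(6 - 12\right) + \frac{1054}{7}\right) 1446 = \left(-6 + \frac{1054}{7}\right) 1446 = \frac{1012}{7} \cdot 1446 = \frac{1463352}{7}$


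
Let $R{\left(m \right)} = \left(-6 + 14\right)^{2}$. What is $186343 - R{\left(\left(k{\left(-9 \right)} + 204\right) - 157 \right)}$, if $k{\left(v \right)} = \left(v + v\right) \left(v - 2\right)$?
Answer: $186279$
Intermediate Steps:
$k{\left(v \right)} = 2 v \left(-2 + v\right)$
$R{\left(m \right)} = 64$ ($R{\left(m \right)} = 8^{2} = 64$)
$186343 - R{\left(\left(k{\left(-9 \right)} + 204\right) - 157 \right)} = 186343 - 64 = 186279$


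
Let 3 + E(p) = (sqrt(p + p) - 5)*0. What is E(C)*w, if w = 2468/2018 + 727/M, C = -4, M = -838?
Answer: -901647/845542 ≈ -1.0664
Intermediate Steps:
w = 300549/845542 (w = 2468/2018 + 727/(-838) = 2468*(1/2018) + 727*(-1/838) = 1234/1009 - 727/838 = 300549/845542 ≈ 0.35545)
E(p) = -3 (E(p) = -3 + (sqrt(p + p) - 5)*0 = -3 + (sqrt(2*p) - 5)*0 = -3 + (sqrt(2)*sqrt(p) - 5)*0 = -3 + (-5 + sqrt(2)*sqrt(p))*0 = -3 + 0 = -3)
E(C)*w = -3*300549/845542 = -901647/845542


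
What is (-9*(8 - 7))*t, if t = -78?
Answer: 702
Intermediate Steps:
(-9*(8 - 7))*t = -9*(8 - 7)*(-78) = -9*1*(-78) = -9*(-78) = 702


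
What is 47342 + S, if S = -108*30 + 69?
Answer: 44171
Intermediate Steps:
S = -3171 (S = -3240 + 69 = -3171)
47342 + S = 47342 - 3171 = 44171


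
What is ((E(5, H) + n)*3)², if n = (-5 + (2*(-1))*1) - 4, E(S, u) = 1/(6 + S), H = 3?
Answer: 129600/121 ≈ 1071.1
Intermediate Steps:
n = -11 (n = (-5 - 2*1) - 4 = (-5 - 2) - 4 = -7 - 4 = -11)
((E(5, H) + n)*3)² = ((1/(6 + 5) - 11)*3)² = ((1/11 - 11)*3)² = (-120/11*3)² = (-360/11)² = 129600/121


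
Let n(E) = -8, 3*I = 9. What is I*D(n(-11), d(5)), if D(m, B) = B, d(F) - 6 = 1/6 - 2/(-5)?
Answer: 197/10 ≈ 19.700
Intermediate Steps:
I = 3 (I = (⅓)*9 = 3)
d(F) = 197/30 (d(F) = 6 + (1/6 - 2/(-5)) = 6 + (1*(⅙) - 2*(-⅕)) = 6 + (⅙ + ⅖) = 6 + 17/30 = 197/30)
I*D(n(-11), d(5)) = 3*(197/30) = 197/10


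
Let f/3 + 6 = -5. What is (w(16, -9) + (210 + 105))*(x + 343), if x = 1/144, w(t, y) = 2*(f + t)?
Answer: 13879433/144 ≈ 96385.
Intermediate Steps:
f = -33 (f = -18 + 3*(-5) = -18 - 15 = -33)
w(t, y) = -66 + 2*t (w(t, y) = 2*(-33 + t) = -66 + 2*t)
x = 1/144 ≈ 0.0069444
(w(16, -9) + (210 + 105))*(x + 343) = ((-66 + 2*16) + (210 + 105))*(1/144 + 343) = ((-66 + 32) + 315)*(49393/144) = (-34 + 315)*(49393/144) = 281*(49393/144) = 13879433/144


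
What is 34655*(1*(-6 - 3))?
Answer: -311895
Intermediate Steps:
34655*(1*(-6 - 3)) = 34655*(1*(-9)) = 34655*(-9) = -311895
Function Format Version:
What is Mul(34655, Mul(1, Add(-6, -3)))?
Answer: -311895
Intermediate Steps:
Mul(34655, Mul(1, Add(-6, -3))) = Mul(34655, Mul(1, -9)) = Mul(34655, -9) = -311895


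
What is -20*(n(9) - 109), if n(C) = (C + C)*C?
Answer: -1060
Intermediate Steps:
n(C) = 2*C**2 (n(C) = (2*C)*C = 2*C**2)
-20*(n(9) - 109) = -20*(2*9**2 - 109) = -20*(2*81 - 109) = -20*(162 - 109) = -20*53 = -1060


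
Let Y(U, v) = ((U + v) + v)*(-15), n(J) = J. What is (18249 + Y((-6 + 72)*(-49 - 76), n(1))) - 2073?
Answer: 139896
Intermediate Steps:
Y(U, v) = -30*v - 15*U (Y(U, v) = (U + 2*v)*(-15) = -30*v - 15*U)
(18249 + Y((-6 + 72)*(-49 - 76), n(1))) - 2073 = (18249 + (-30*1 - 15*(-6 + 72)*(-49 - 76))) - 2073 = (18249 + (-30 - 990*(-125))) - 2073 = (18249 + (-30 - 15*(-8250))) - 2073 = (18249 + (-30 + 123750)) - 2073 = (18249 + 123720) - 2073 = 141969 - 2073 = 139896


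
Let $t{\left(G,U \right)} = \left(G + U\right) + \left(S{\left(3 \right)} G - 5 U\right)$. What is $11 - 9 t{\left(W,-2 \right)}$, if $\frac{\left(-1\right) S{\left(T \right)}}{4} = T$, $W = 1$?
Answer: $38$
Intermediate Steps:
$S{\left(T \right)} = - 4 T$
$t{\left(G,U \right)} = - 11 G - 4 U$ ($t{\left(G,U \right)} = \left(G + U\right) + \left(\left(-4\right) 3 G - 5 U\right) = \left(G + U\right) - \left(5 U + 12 G\right) = - 11 G - 4 U$)
$11 - 9 t{\left(W,-2 \right)} = 11 - 9 \left(\left(-11\right) 1 - -8\right) = 11 - 9 \left(-11 + 8\right) = 11 - -27 = 11 + 27 = 38$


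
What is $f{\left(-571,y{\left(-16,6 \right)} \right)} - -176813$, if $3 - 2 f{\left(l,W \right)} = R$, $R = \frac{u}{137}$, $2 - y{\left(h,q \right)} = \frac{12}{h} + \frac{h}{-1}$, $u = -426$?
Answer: $\frac{48447599}{274} \approx 1.7682 \cdot 10^{5}$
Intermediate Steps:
$y{\left(h,q \right)} = 2 + h - \frac{12}{h}$ ($y{\left(h,q \right)} = 2 - \left(\frac{12}{h} + \frac{h}{-1}\right) = 2 - \left(\frac{12}{h} + h \left(-1\right)\right) = 2 - \left(\frac{12}{h} - h\right) = 2 - \left(- h + \frac{12}{h}\right) = 2 + \left(h - \frac{12}{h}\right) = 2 + h - \frac{12}{h}$)
$R = - \frac{426}{137} \approx -3.1095$
$f{\left(l,W \right)} = \frac{837}{274}$ ($f{\left(l,W \right)} = \frac{3}{2} - - \frac{213}{137} = \frac{3}{2} + \frac{213}{137} = \frac{837}{274}$)
$f{\left(-571,y{\left(-16,6 \right)} \right)} - -176813 = \frac{837}{274} - -176813 = \frac{837}{274} + 176813 = \frac{48447599}{274}$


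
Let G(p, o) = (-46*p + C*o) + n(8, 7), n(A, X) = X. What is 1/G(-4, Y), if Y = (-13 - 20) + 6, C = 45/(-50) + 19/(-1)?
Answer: 10/7283 ≈ 0.0013731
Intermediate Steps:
C = -199/10 (C = 45*(-1/50) + 19*(-1) = -9/10 - 19 = -199/10 ≈ -19.900)
Y = -27 (Y = -33 + 6 = -27)
G(p, o) = 7 - 46*p - 199*o/10 (G(p, o) = (-46*p - 199*o/10) + 7 = 7 - 46*p - 199*o/10)
1/G(-4, Y) = 1/(7 - 46*(-4) - 199/10*(-27)) = 1/(7 + 184 + 5373/10) = 1/(7283/10) = 10/7283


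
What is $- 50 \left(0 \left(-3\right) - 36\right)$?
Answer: $1800$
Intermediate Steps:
$- 50 \left(0 \left(-3\right) - 36\right) = - 50 \left(0 - 36\right) = \left(-50\right) \left(-36\right) = 1800$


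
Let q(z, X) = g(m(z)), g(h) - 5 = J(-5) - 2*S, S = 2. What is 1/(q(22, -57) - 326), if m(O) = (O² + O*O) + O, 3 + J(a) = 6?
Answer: -1/322 ≈ -0.0031056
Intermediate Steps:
J(a) = 3 (J(a) = -3 + 6 = 3)
m(O) = O + 2*O² (m(O) = (O² + O²) + O = 2*O² + O = O + 2*O²)
g(h) = 4 (g(h) = 5 + (3 - 2*2) = 5 + (3 - 4) = 5 - 1 = 4)
q(z, X) = 4
1/(q(22, -57) - 326) = 1/(4 - 326) = 1/(-322) = -1/322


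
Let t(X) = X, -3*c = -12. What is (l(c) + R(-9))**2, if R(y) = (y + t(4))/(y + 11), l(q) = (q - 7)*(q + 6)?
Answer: 4225/4 ≈ 1056.3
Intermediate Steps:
c = 4 (c = -1/3*(-12) = 4)
l(q) = (-7 + q)*(6 + q)
R(y) = (4 + y)/(11 + y) (R(y) = (y + 4)/(y + 11) = (4 + y)/(11 + y))
(l(c) + R(-9))**2 = ((-42 + 4**2 - 1*4) + (4 - 9)/(11 - 9))**2 = ((-42 + 16 - 4) - 5/2)**2 = (-30 + (1/2)*(-5))**2 = (-30 - 5/2)**2 = (-65/2)**2 = 4225/4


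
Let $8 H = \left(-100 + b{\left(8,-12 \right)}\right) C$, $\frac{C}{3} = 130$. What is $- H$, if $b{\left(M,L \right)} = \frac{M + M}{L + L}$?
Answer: $\frac{9815}{2} \approx 4907.5$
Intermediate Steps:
$C = 390$ ($C = 3 \cdot 130 = 390$)
$b{\left(M,L \right)} = \frac{M}{L}$ ($b{\left(M,L \right)} = \frac{2 M}{2 L} = 2 M \frac{1}{2 L} = \frac{M}{L}$)
$H = - \frac{9815}{2}$ ($H = \frac{\left(-100 + \frac{8}{-12}\right) 390}{8} = \frac{\left(-100 + 8 \left(- \frac{1}{12}\right)\right) 390}{8} = \frac{\left(-100 - \frac{2}{3}\right) 390}{8} = \frac{\left(- \frac{302}{3}\right) 390}{8} = \frac{1}{8} \left(-39260\right) = - \frac{9815}{2} \approx -4907.5$)
$- H = \left(-1\right) \left(- \frac{9815}{2}\right) = \frac{9815}{2}$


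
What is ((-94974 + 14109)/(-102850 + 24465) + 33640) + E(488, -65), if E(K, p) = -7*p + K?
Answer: 542173864/15677 ≈ 34584.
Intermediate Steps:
E(K, p) = K - 7*p
((-94974 + 14109)/(-102850 + 24465) + 33640) + E(488, -65) = ((-94974 + 14109)/(-102850 + 24465) + 33640) + (488 - 7*(-65)) = (-80865/(-78385) + 33640) + (488 + 455) = (-80865*(-1/78385) + 33640) + 943 = (16173/15677 + 33640) + 943 = 527390453/15677 + 943 = 542173864/15677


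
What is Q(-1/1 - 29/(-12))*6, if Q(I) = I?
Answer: 17/2 ≈ 8.5000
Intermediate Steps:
Q(-1/1 - 29/(-12))*6 = (-1/1 - 29/(-12))*6 = (-1*1 - 29*(-1/12))*6 = (-1 + 29/12)*6 = (17/12)*6 = 17/2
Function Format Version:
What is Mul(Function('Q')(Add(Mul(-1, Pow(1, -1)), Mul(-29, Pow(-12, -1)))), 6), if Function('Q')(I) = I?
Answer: Rational(17, 2) ≈ 8.5000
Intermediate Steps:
Mul(Function('Q')(Add(Mul(-1, Pow(1, -1)), Mul(-29, Pow(-12, -1)))), 6) = Mul(Add(Mul(-1, Pow(1, -1)), Mul(-29, Pow(-12, -1))), 6) = Mul(Add(Mul(-1, 1), Mul(-29, Rational(-1, 12))), 6) = Mul(Add(-1, Rational(29, 12)), 6) = Mul(Rational(17, 12), 6) = Rational(17, 2)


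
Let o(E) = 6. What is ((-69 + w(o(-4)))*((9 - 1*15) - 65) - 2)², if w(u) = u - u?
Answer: 23980609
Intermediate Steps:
w(u) = 0
((-69 + w(o(-4)))*((9 - 1*15) - 65) - 2)² = ((-69 + 0)*((9 - 1*15) - 65) - 2)² = (-69*((9 - 15) - 65) - 2)² = (-69*(-6 - 65) - 2)² = (-69*(-71) - 2)² = (4899 - 2)² = 4897² = 23980609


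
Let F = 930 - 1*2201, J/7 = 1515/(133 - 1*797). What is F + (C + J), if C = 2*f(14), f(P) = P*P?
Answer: -594261/664 ≈ -894.97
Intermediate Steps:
f(P) = P²
J = -10605/664 (J = 7*(1515/(133 - 1*797)) = 7*(1515/(133 - 797)) = 7*(1515/(-664)) = 7*(1515*(-1/664)) = 7*(-1515/664) = -10605/664 ≈ -15.971)
F = -1271 (F = 930 - 2201 = -1271)
C = 392 (C = 2*14² = 2*196 = 392)
F + (C + J) = -1271 + (392 - 10605/664) = -1271 + 249683/664 = -594261/664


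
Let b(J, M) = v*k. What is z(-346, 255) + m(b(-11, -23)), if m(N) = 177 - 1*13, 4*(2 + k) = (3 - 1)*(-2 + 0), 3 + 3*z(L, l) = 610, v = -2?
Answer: 1099/3 ≈ 366.33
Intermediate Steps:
z(L, l) = 607/3 (z(L, l) = -1 + (⅓)*610 = -1 + 610/3 = 607/3)
k = -3 (k = -2 + ((3 - 1)*(-2 + 0))/4 = -2 + (2*(-2))/4 = -2 + (¼)*(-4) = -2 - 1 = -3)
b(J, M) = 6 (b(J, M) = -2*(-3) = 6)
m(N) = 164 (m(N) = 177 - 13 = 164)
z(-346, 255) + m(b(-11, -23)) = 607/3 + 164 = 1099/3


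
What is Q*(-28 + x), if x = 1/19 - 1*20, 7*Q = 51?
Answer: -46461/133 ≈ -349.33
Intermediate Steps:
Q = 51/7 (Q = (⅐)*51 = 51/7 ≈ 7.2857)
x = -379/19 (x = 1/19 - 20 = -379/19 ≈ -19.947)
Q*(-28 + x) = 51*(-28 - 379/19)/7 = (51/7)*(-911/19) = -46461/133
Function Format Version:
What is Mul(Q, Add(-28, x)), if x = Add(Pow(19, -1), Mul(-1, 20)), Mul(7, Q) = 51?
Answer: Rational(-46461, 133) ≈ -349.33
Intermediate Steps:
Q = Rational(51, 7) (Q = Mul(Rational(1, 7), 51) = Rational(51, 7) ≈ 7.2857)
x = Rational(-379, 19) (x = Add(Rational(1, 19), -20) = Rational(-379, 19) ≈ -19.947)
Mul(Q, Add(-28, x)) = Mul(Rational(51, 7), Add(-28, Rational(-379, 19))) = Mul(Rational(51, 7), Rational(-911, 19)) = Rational(-46461, 133)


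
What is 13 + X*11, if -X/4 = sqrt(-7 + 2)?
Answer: 13 - 44*I*sqrt(5) ≈ 13.0 - 98.387*I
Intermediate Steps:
X = -4*I*sqrt(5) (X = -4*sqrt(-7 + 2) = -4*I*sqrt(5) ≈ -8.9443*I)
13 + X*11 = 13 - 4*I*sqrt(5)*11 = 13 - 44*I*sqrt(5)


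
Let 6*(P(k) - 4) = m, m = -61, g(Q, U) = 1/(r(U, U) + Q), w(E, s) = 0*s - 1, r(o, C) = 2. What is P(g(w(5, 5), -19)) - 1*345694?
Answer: -2074201/6 ≈ -3.4570e+5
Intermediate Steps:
w(E, s) = -1 (w(E, s) = 0 - 1 = -1)
g(Q, U) = 1/(2 + Q)
P(k) = -37/6 (P(k) = 4 + (⅙)*(-61) = 4 - 61/6 = -37/6)
P(g(w(5, 5), -19)) - 1*345694 = -37/6 - 1*345694 = -37/6 - 345694 = -2074201/6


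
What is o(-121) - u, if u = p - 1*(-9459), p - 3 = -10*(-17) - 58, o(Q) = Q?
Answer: -9695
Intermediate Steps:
p = 115 (p = 3 + (-10*(-17) - 58) = 3 + (170 - 58) = 3 + 112 = 115)
u = 9574 (u = 115 - 1*(-9459) = 115 + 9459 = 9574)
o(-121) - u = -121 - 1*9574 = -121 - 9574 = -9695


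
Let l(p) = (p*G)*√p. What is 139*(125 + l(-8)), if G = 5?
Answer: 17375 - 11120*I*√2 ≈ 17375.0 - 15726.0*I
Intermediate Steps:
l(p) = 5*p^(3/2) (l(p) = (p*5)*√p = (5*p)*√p = 5*p^(3/2))
139*(125 + l(-8)) = 139*(125 + 5*(-8)^(3/2)) = 139*(125 + 5*(-16*I*√2)) = 139*(125 - 80*I*√2) = 17375 - 11120*I*√2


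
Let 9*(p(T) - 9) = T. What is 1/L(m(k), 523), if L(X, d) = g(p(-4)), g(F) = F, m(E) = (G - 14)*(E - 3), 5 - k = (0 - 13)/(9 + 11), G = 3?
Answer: 9/77 ≈ 0.11688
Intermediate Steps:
k = 113/20 (k = 5 - (0 - 13)/(9 + 11) = 5 - (-13)/20 = 5 - 1*(-13/20) = 5 + 13/20 = 113/20 ≈ 5.6500)
p(T) = 9 + T/9
m(E) = 33 - 11*E (m(E) = (3 - 14)*(E - 3) = -11*(-3 + E) = 33 - 11*E)
L(X, d) = 77/9 (L(X, d) = 9 + (⅑)*(-4) = 9 - 4/9 = 77/9)
1/L(m(k), 523) = 1/(77/9) = 9/77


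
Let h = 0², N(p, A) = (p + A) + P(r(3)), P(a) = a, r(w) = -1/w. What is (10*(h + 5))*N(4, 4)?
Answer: 1150/3 ≈ 383.33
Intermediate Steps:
N(p, A) = -⅓ + A + p (N(p, A) = (p + A) - 1/3 = (A + p) - 1*⅓ = (A + p) - ⅓ = -⅓ + A + p)
h = 0
(10*(h + 5))*N(4, 4) = (10*(0 + 5))*(-⅓ + 4 + 4) = (10*5)*(23/3) = 50*(23/3) = 1150/3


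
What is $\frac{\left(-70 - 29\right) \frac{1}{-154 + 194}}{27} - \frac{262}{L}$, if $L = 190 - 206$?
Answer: $\frac{977}{60} \approx 16.283$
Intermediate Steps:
$L = -16$
$\frac{\left(-70 - 29\right) \frac{1}{-154 + 194}}{27} - \frac{262}{L} = \frac{\left(-70 - 29\right) \frac{1}{-154 + 194}}{27} - \frac{262}{-16} = - \frac{99}{40} \cdot \frac{1}{27} - - \frac{131}{8} = \left(-99\right) \frac{1}{40} \cdot \frac{1}{27} + \frac{131}{8} = \left(- \frac{99}{40}\right) \frac{1}{27} + \frac{131}{8} = - \frac{11}{120} + \frac{131}{8} = \frac{977}{60}$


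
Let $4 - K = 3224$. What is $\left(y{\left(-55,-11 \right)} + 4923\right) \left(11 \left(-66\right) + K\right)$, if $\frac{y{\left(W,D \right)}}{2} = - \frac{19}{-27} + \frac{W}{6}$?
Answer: $- \frac{522702944}{27} \approx -1.9359 \cdot 10^{7}$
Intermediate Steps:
$K = -3220$ ($K = 4 - 3224 = -3220$)
$y{\left(W,D \right)} = \frac{38}{27} + \frac{W}{3}$ ($y{\left(W,D \right)} = 2 \left(- \frac{19}{-27} + \frac{W}{6}\right) = 2 \left(\left(-19\right) \left(- \frac{1}{27}\right) + W \frac{1}{6}\right) = 2 \left(\frac{19}{27} + \frac{W}{6}\right) = \frac{38}{27} + \frac{W}{3}$)
$\left(y{\left(-55,-11 \right)} + 4923\right) \left(11 \left(-66\right) + K\right) = \left(\left(\frac{38}{27} + \frac{1}{3} \left(-55\right)\right) + 4923\right) \left(11 \left(-66\right) - 3220\right) = \left(\left(\frac{38}{27} - \frac{55}{3}\right) + 4923\right) \left(-726 - 3220\right) = \left(- \frac{457}{27} + 4923\right) \left(-3946\right) = \frac{132464}{27} \left(-3946\right) = - \frac{522702944}{27}$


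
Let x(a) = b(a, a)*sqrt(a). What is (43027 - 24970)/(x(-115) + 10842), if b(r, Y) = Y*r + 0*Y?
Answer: 195773994/20231120839 - 238803825*I*sqrt(115)/20231120839 ≈ 0.0096769 - 0.12658*I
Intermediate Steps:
b(r, Y) = Y*r (b(r, Y) = Y*r + 0 = Y*r)
x(a) = a**(5/2) (x(a) = (a*a)*sqrt(a) = a**2*sqrt(a) = a**(5/2))
(43027 - 24970)/(x(-115) + 10842) = (43027 - 24970)/((-115)**(5/2) + 10842) = 18057/(13225*I*sqrt(115) + 10842) = 18057/(10842 + 13225*I*sqrt(115))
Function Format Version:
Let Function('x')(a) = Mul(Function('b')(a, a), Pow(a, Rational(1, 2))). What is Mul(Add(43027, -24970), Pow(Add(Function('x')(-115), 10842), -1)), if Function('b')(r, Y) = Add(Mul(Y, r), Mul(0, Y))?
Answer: Add(Rational(195773994, 20231120839), Mul(Rational(-238803825, 20231120839), I, Pow(115, Rational(1, 2)))) ≈ Add(0.0096769, Mul(-0.12658, I))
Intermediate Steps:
Function('b')(r, Y) = Mul(Y, r) (Function('b')(r, Y) = Add(Mul(Y, r), 0) = Mul(Y, r))
Function('x')(a) = Pow(a, Rational(5, 2)) (Function('x')(a) = Mul(Mul(a, a), Pow(a, Rational(1, 2))) = Mul(Pow(a, 2), Pow(a, Rational(1, 2))) = Pow(a, Rational(5, 2)))
Mul(Add(43027, -24970), Pow(Add(Function('x')(-115), 10842), -1)) = Mul(Add(43027, -24970), Pow(Add(Pow(-115, Rational(5, 2)), 10842), -1)) = Mul(18057, Pow(Add(Mul(13225, I, Pow(115, Rational(1, 2))), 10842), -1)) = Mul(18057, Pow(Add(10842, Mul(13225, I, Pow(115, Rational(1, 2)))), -1))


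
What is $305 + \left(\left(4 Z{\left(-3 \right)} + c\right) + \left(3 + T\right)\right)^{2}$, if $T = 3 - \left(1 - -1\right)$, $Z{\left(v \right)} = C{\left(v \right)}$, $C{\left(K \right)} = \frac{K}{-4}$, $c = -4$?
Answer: $314$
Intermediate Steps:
$C{\left(K \right)} = - \frac{K}{4}$ ($C{\left(K \right)} = K \left(- \frac{1}{4}\right) = - \frac{K}{4}$)
$Z{\left(v \right)} = - \frac{v}{4}$
$T = 1$ ($T = 3 - \left(1 + 1\right) = 3 - 2 = 1$)
$305 + \left(\left(4 Z{\left(-3 \right)} + c\right) + \left(3 + T\right)\right)^{2} = 305 + \left(\left(4 \left(\left(- \frac{1}{4}\right) \left(-3\right)\right) - 4\right) + \left(3 + 1\right)\right)^{2} = 305 + \left(\left(4 \cdot \frac{3}{4} - 4\right) + 4\right)^{2} = 305 + \left(\left(3 - 4\right) + 4\right)^{2} = 305 + \left(-1 + 4\right)^{2} = 305 + 3^{2} = 305 + 9 = 314$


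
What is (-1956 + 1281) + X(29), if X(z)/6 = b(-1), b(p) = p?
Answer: -681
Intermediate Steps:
X(z) = -6 (X(z) = 6*(-1) = -6)
(-1956 + 1281) + X(29) = (-1956 + 1281) - 6 = -675 - 6 = -681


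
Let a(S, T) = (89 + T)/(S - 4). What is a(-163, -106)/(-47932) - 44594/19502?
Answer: -178479713035/78053283644 ≈ -2.2866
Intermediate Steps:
a(S, T) = (89 + T)/(-4 + S)
a(-163, -106)/(-47932) - 44594/19502 = ((89 - 106)/(-4 - 163))/(-47932) - 44594/19502 = (-17/(-167))*(-1/47932) - 44594*1/19502 = -1/167*(-17)*(-1/47932) - 22297/9751 = (17/167)*(-1/47932) - 22297/9751 = -17/8004644 - 22297/9751 = -178479713035/78053283644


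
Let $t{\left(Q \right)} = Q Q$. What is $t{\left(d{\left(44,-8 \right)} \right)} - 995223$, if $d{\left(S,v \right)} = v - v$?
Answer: $-995223$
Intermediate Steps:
$d{\left(S,v \right)} = 0$
$t{\left(Q \right)} = Q^{2}$
$t{\left(d{\left(44,-8 \right)} \right)} - 995223 = 0^{2} - 995223 = 0 - 995223 = -995223$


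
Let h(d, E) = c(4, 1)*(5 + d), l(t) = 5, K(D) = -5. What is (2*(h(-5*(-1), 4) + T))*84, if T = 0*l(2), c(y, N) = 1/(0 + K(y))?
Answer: -336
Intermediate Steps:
c(y, N) = -1/5 (c(y, N) = 1/(0 - 5) = 1/(-5) = -1/5)
h(d, E) = -1 - d/5 (h(d, E) = -(5 + d)/5 = -1 - d/5)
T = 0 (T = 0*5 = 0)
(2*(h(-5*(-1), 4) + T))*84 = (2*((-1 - (-1)*(-1)) + 0))*84 = (2*((-1 - 1/5*5) + 0))*84 = (2*((-1 - 1) + 0))*84 = (2*(-2 + 0))*84 = (2*(-2))*84 = -4*84 = -336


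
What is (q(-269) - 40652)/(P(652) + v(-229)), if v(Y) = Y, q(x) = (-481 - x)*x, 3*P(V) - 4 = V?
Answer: -49128/31 ≈ -1584.8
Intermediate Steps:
P(V) = 4/3 + V/3
q(x) = x*(-481 - x)
(q(-269) - 40652)/(P(652) + v(-229)) = (-1*(-269)*(481 - 269) - 40652)/((4/3 + (1/3)*652) - 229) = (-1*(-269)*212 - 40652)/((4/3 + 652/3) - 229) = (57028 - 40652)/(656/3 - 229) = 16376/(-31/3) = 16376*(-3/31) = -49128/31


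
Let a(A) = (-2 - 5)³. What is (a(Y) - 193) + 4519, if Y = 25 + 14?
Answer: 3983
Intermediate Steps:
Y = 39
a(A) = -343 (a(A) = (-7)³ = -343)
(a(Y) - 193) + 4519 = (-343 - 193) + 4519 = -536 + 4519 = 3983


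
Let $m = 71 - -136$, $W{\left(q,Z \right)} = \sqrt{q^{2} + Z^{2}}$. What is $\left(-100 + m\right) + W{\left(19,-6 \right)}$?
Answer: $107 + \sqrt{397} \approx 126.92$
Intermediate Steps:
$W{\left(q,Z \right)} = \sqrt{Z^{2} + q^{2}}$
$m = 207$ ($m = 71 + 136 = 207$)
$\left(-100 + m\right) + W{\left(19,-6 \right)} = \left(-100 + 207\right) + \sqrt{\left(-6\right)^{2} + 19^{2}} = 107 + \sqrt{36 + 361} = 107 + \sqrt{397}$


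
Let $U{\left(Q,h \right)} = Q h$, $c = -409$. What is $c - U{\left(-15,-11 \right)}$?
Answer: $-574$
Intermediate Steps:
$c - U{\left(-15,-11 \right)} = -409 - \left(-15\right) \left(-11\right) = -409 - 165 = -574$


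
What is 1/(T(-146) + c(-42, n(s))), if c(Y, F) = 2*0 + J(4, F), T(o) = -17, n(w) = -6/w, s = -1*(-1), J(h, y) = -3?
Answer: -1/20 ≈ -0.050000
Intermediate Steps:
s = 1
c(Y, F) = -3 (c(Y, F) = 2*0 - 3 = 0 - 3 = -3)
1/(T(-146) + c(-42, n(s))) = 1/(-17 - 3) = 1/(-20) = -1/20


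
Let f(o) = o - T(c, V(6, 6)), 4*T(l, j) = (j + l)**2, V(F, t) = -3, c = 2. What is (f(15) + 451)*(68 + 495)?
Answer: 1048869/4 ≈ 2.6222e+5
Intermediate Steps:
T(l, j) = (j + l)**2/4
f(o) = -1/4 + o (f(o) = o - (-3 + 2)**2/4 = o - (-1)**2/4 = o - 1/4 = -1/4 + o)
(f(15) + 451)*(68 + 495) = ((-1/4 + 15) + 451)*(68 + 495) = (59/4 + 451)*563 = (1863/4)*563 = 1048869/4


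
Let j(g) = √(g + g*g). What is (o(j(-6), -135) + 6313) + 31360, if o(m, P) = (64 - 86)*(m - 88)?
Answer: 39609 - 22*√30 ≈ 39489.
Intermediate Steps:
j(g) = √(g + g²)
o(m, P) = 1936 - 22*m (o(m, P) = -22*(-88 + m) = 1936 - 22*m)
(o(j(-6), -135) + 6313) + 31360 = ((1936 - 22*√30) + 6313) + 31360 = (8249 - 22*√30) + 31360 = 39609 - 22*√30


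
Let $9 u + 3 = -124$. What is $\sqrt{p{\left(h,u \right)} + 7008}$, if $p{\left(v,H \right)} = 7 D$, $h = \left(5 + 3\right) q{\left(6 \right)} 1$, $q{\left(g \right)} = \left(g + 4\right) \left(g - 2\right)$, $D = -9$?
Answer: $\sqrt{6945} \approx 83.337$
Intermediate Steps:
$u = - \frac{127}{9}$ ($u = - \frac{1}{3} + \frac{1}{9} \left(-124\right) = - \frac{1}{3} - \frac{124}{9} = - \frac{127}{9} \approx -14.111$)
$q{\left(g \right)} = \left(-2 + g\right) \left(4 + g\right)$ ($q{\left(g \right)} = \left(4 + g\right) \left(-2 + g\right) = \left(-2 + g\right) \left(4 + g\right)$)
$h = 320$ ($h = \left(5 + 3\right) \left(-8 + 6^{2} + 2 \cdot 6\right) 1 = 8 \left(-8 + 36 + 12\right) 1 = 8 \cdot 40 \cdot 1 = 8 \cdot 40 = 320$)
$p{\left(v,H \right)} = -63$ ($p{\left(v,H \right)} = 7 \left(-9\right) = -63$)
$\sqrt{p{\left(h,u \right)} + 7008} = \sqrt{-63 + 7008} = \sqrt{6945}$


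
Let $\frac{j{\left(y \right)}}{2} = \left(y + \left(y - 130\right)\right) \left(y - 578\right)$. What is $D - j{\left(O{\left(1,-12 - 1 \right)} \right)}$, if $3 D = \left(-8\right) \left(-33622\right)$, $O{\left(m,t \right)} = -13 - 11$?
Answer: $- \frac{373960}{3} \approx -1.2465 \cdot 10^{5}$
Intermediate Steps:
$O{\left(m,t \right)} = -24$ ($O{\left(m,t \right)} = -13 - 11 = -24$)
$D = \frac{268976}{3}$ ($D = \frac{\left(-8\right) \left(-33622\right)}{3} = \frac{1}{3} \cdot 268976 = \frac{268976}{3} \approx 89659.0$)
$j{\left(y \right)} = 2 \left(-578 + y\right) \left(-130 + 2 y\right)$ ($j{\left(y \right)} = 2 \left(y + \left(y - 130\right)\right) \left(y - 578\right) = 2 \left(y + \left(y - 130\right)\right) \left(-578 + y\right) = 2 \left(y + \left(-130 + y\right)\right) \left(-578 + y\right) = 2 \left(-130 + 2 y\right) \left(-578 + y\right) = 2 \left(-578 + y\right) \left(-130 + 2 y\right)$)
$D - j{\left(O{\left(1,-12 - 1 \right)} \right)} = \frac{268976}{3} - \left(150280 - -61728 + 4 \left(-24\right)^{2}\right) = \frac{268976}{3} - \left(150280 + 61728 + 4 \cdot 576\right) = \frac{268976}{3} - \left(150280 + 61728 + 2304\right) = \frac{268976}{3} - 214312 = - \frac{373960}{3}$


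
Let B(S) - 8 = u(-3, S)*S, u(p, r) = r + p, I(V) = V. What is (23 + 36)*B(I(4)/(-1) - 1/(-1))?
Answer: 1534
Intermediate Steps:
u(p, r) = p + r
B(S) = 8 + S*(-3 + S) (B(S) = 8 + (-3 + S)*S = 8 + S*(-3 + S))
(23 + 36)*B(I(4)/(-1) - 1/(-1)) = (23 + 36)*(8 + (4/(-1) - 1/(-1))*(-3 + (4/(-1) - 1/(-1)))) = 59*(8 + (4*(-1) - 1*(-1))*(-3 + (4*(-1) - 1*(-1)))) = 59*(8 + (-4 + 1)*(-3 + (-4 + 1))) = 59*(8 - 3*(-3 - 3)) = 59*(8 - 3*(-6)) = 59*(8 + 18) = 59*26 = 1534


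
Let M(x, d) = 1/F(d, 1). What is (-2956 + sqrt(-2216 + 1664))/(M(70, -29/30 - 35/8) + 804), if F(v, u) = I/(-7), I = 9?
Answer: -26604/7229 + 18*I*sqrt(138)/7229 ≈ -3.6802 + 0.029251*I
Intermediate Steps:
F(v, u) = -9/7 (F(v, u) = 9/(-7) = 9*(-1/7) = -9/7)
M(x, d) = -7/9 (M(x, d) = 1/(-9/7) = -7/9)
(-2956 + sqrt(-2216 + 1664))/(M(70, -29/30 - 35/8) + 804) = (-2956 + sqrt(-2216 + 1664))/(-7/9 + 804) = (-2956 + sqrt(-552))/(7229/9) = (-2956 + 2*I*sqrt(138))*(9/7229) = -26604/7229 + 18*I*sqrt(138)/7229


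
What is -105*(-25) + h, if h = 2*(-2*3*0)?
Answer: 2625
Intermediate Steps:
h = 0 (h = 2*(-6*0) = 2*0 = 0)
-105*(-25) + h = -105*(-25) + 0 = 2625 + 0 = 2625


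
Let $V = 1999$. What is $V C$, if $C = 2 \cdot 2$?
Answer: $7996$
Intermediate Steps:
$C = 4$
$V C = 1999 \cdot 4 = 7996$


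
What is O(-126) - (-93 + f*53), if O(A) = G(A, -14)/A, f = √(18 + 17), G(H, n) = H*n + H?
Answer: 80 - 53*√35 ≈ -233.55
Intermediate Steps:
G(H, n) = H + H*n
f = √35 ≈ 5.9161
O(A) = -13 (O(A) = (A*(1 - 14))/A = (A*(-13))/A = (-13*A)/A = -13)
O(-126) - (-93 + f*53) = -13 - (-93 + √35*53) = -13 - (-93 + 53*√35) = -13 + (93 - 53*√35) = 80 - 53*√35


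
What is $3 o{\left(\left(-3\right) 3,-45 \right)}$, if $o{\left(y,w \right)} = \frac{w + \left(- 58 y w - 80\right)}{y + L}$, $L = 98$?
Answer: $- \frac{70845}{89} \approx -796.01$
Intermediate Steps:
$o{\left(y,w \right)} = \frac{-80 + w - 58 w y}{98 + y}$ ($o{\left(y,w \right)} = \frac{w + \left(- 58 y w - 80\right)}{y + 98} = \frac{w - \left(80 + 58 w y\right)}{98 + y} = \frac{-80 + w - 58 w y}{98 + y}$)
$3 o{\left(\left(-3\right) 3,-45 \right)} = 3 \frac{-80 - 45 - - 2610 \left(\left(-3\right) 3\right)}{98 - 9} = 3 \frac{-80 - 45 - \left(-2610\right) \left(-9\right)}{98 - 9} = 3 \frac{-80 - 45 - 23490}{89} = 3 \cdot \frac{1}{89} \left(-23615\right) = 3 \left(- \frac{23615}{89}\right) = - \frac{70845}{89}$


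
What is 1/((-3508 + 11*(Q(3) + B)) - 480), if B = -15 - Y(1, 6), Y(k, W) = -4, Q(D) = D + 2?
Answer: -1/4054 ≈ -0.00024667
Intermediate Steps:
Q(D) = 2 + D
B = -11 (B = -15 - 1*(-4) = -15 + 4 = -11)
1/((-3508 + 11*(Q(3) + B)) - 480) = 1/((-3508 + 11*((2 + 3) - 11)) - 480) = 1/((-3508 + 11*(5 - 11)) - 480) = 1/((-3508 + 11*(-6)) - 480) = 1/((-3508 - 66) - 480) = 1/(-3574 - 480) = 1/(-4054) = -1/4054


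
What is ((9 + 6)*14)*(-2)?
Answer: -420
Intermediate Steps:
((9 + 6)*14)*(-2) = (15*14)*(-2) = 210*(-2) = -420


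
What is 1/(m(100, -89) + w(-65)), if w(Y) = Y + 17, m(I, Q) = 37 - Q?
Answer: 1/78 ≈ 0.012821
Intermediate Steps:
w(Y) = 17 + Y
1/(m(100, -89) + w(-65)) = 1/((37 - 1*(-89)) + (17 - 65)) = 1/((37 + 89) - 48) = 1/(126 - 48) = 1/78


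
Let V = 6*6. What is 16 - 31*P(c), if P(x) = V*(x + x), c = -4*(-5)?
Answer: -44624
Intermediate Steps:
V = 36
c = 20
P(x) = 72*x (P(x) = 36*(x + x) = 36*(2*x) = 72*x)
16 - 31*P(c) = 16 - 2232*20 = 16 - 31*1440 = 16 - 44640 = -44624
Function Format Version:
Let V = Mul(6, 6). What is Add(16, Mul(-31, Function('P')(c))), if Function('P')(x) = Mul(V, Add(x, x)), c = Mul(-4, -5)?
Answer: -44624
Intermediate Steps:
V = 36
c = 20
Function('P')(x) = Mul(72, x) (Function('P')(x) = Mul(36, Add(x, x)) = Mul(36, Mul(2, x)) = Mul(72, x))
Add(16, Mul(-31, Function('P')(c))) = Add(16, Mul(-31, Mul(72, 20))) = Add(16, Mul(-31, 1440)) = Add(16, -44640) = -44624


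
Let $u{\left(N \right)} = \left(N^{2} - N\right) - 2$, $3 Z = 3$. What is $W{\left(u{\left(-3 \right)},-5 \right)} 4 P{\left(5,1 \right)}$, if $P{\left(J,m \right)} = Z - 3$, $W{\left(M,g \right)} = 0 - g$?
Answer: $-40$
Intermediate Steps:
$Z = 1$ ($Z = \frac{1}{3} \cdot 3 = 1$)
$u{\left(N \right)} = -2 + N^{2} - N$
$W{\left(M,g \right)} = - g$
$P{\left(J,m \right)} = -2$ ($P{\left(J,m \right)} = 1 - 3 = -2$)
$W{\left(u{\left(-3 \right)},-5 \right)} 4 P{\left(5,1 \right)} = \left(-1\right) \left(-5\right) 4 \left(-2\right) = 5 \cdot 4 \left(-2\right) = 20 \left(-2\right) = -40$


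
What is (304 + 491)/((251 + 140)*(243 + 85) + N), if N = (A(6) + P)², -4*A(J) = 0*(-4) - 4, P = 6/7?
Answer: 38955/6284321 ≈ 0.0061988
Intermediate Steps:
P = 6/7 (P = 6*(⅐) = 6/7 ≈ 0.85714)
A(J) = 1 (A(J) = -(0*(-4) - 4)/4 = -(0 - 4)/4 = -¼*(-4) = 1)
N = 169/49 (N = (1 + 6/7)² = (13/7)² = 169/49 ≈ 3.4490)
(304 + 491)/((251 + 140)*(243 + 85) + N) = (304 + 491)/((251 + 140)*(243 + 85) + 169/49) = 795/(391*328 + 169/49) = 795/(128248 + 169/49) = 795/(6284321/49) = 795*(49/6284321) = 38955/6284321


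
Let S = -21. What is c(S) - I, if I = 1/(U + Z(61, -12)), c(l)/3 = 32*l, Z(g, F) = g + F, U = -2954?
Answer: -5856479/2905 ≈ -2016.0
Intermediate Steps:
Z(g, F) = F + g
c(l) = 96*l (c(l) = 3*(32*l) = 96*l)
I = -1/2905 (I = 1/(-2954 + (-12 + 61)) = 1/(-2954 + 49) = 1/(-2905) = -1/2905 ≈ -0.00034423)
c(S) - I = 96*(-21) - 1*(-1/2905) = -2016 + 1/2905 = -5856479/2905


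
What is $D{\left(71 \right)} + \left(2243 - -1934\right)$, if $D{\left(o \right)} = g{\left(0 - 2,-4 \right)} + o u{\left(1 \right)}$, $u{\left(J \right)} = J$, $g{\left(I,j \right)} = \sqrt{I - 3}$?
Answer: $4248 + i \sqrt{5} \approx 4248.0 + 2.2361 i$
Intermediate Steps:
$g{\left(I,j \right)} = \sqrt{-3 + I}$
$D{\left(o \right)} = o + i \sqrt{5}$ ($D{\left(o \right)} = \sqrt{-3 + \left(0 - 2\right)} + o 1 = \sqrt{-3 - 2} + o = \sqrt{-5} + o = i \sqrt{5} + o = o + i \sqrt{5}$)
$D{\left(71 \right)} + \left(2243 - -1934\right) = \left(71 + i \sqrt{5}\right) + \left(2243 - -1934\right) = \left(71 + i \sqrt{5}\right) + \left(2243 + 1934\right) = \left(71 + i \sqrt{5}\right) + 4177 = 4248 + i \sqrt{5}$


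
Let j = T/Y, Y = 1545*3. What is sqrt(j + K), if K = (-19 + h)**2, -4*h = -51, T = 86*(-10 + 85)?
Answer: sqrt(61801545)/1236 ≈ 6.3604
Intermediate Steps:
T = 6450 (T = 86*75 = 6450)
h = 51/4 (h = -1/4*(-51) = 51/4 ≈ 12.750)
Y = 4635
K = 625/16 (K = (-19 + 51/4)**2 = (-25/4)**2 = 625/16 ≈ 39.063)
j = 430/309 (j = 6450/4635 = 6450*(1/4635) = 430/309 ≈ 1.3916)
sqrt(j + K) = sqrt(430/309 + 625/16) = sqrt(200005/4944) = sqrt(61801545)/1236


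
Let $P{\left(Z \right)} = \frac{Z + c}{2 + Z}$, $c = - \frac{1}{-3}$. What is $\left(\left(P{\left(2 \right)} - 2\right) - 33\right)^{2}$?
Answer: $\frac{170569}{144} \approx 1184.5$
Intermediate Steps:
$c = \frac{1}{3}$ ($c = \left(-1\right) \left(- \frac{1}{3}\right) = \frac{1}{3} \approx 0.33333$)
$P{\left(Z \right)} = \frac{\frac{1}{3} + Z}{2 + Z}$ ($P{\left(Z \right)} = \frac{Z + \frac{1}{3}}{2 + Z} = \frac{\frac{1}{3} + Z}{2 + Z}$)
$\left(\left(P{\left(2 \right)} - 2\right) - 33\right)^{2} = \left(\left(\frac{\frac{1}{3} + 2}{2 + 2} - 2\right) - 33\right)^{2} = \left(\left(\frac{1}{4} \cdot \frac{7}{3} - 2\right) - 33\right)^{2} = \left(\left(\frac{7}{12} - 2\right) - 33\right)^{2} = \left(- \frac{17}{12} - 33\right)^{2} = \left(- \frac{413}{12}\right)^{2} = \frac{170569}{144}$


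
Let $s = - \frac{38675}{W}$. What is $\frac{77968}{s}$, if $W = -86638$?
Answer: $\frac{6754991584}{38675} \approx 1.7466 \cdot 10^{5}$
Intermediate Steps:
$s = \frac{38675}{86638}$ ($s = - \frac{38675}{-86638} = \left(-38675\right) \left(- \frac{1}{86638}\right) = \frac{38675}{86638} \approx 0.4464$)
$\frac{77968}{s} = \frac{77968}{\frac{38675}{86638}} = 77968 \cdot \frac{86638}{38675} = \frac{6754991584}{38675}$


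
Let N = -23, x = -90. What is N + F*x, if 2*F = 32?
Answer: -1463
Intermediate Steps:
F = 16 (F = (½)*32 = 16)
N + F*x = -23 + 16*(-90) = -23 - 1440 = -1463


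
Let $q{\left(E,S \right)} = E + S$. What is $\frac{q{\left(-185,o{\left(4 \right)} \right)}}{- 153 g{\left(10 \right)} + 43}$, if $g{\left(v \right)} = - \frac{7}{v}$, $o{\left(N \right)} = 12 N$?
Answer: $- \frac{1370}{1501} \approx -0.91272$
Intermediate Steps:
$\frac{q{\left(-185,o{\left(4 \right)} \right)}}{- 153 g{\left(10 \right)} + 43} = \frac{-185 + 12 \cdot 4}{- 153 \left(- \frac{7}{10}\right) + 43} = \frac{-185 + 48}{- 153 \left(\left(-7\right) \frac{1}{10}\right) + 43} = - \frac{137}{\left(-153\right) \left(- \frac{7}{10}\right) + 43} = - \frac{137}{\frac{1071}{10} + 43} = - \frac{137}{\frac{1501}{10}} = \left(-137\right) \frac{10}{1501} = - \frac{1370}{1501}$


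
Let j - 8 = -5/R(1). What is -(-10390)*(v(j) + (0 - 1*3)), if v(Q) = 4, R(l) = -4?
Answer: 10390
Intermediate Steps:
j = 37/4 (j = 8 - 5/(-4) = 8 - 5*(-1/4) = 8 + 5/4 = 37/4 ≈ 9.2500)
-(-10390)*(v(j) + (0 - 1*3)) = -(-10390)*(4 + (0 - 1*3)) = -(-10390)*(4 + (0 - 3)) = -(-10390)*(4 - 3) = -(-10390) = -2078*(-5) = 10390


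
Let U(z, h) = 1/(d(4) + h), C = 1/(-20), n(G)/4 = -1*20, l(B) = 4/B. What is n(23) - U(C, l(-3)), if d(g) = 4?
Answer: -643/8 ≈ -80.375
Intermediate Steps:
n(G) = -80 (n(G) = 4*(-1*20) = 4*(-20) = -80)
C = -1/20 ≈ -0.050000
U(z, h) = 1/(4 + h)
n(23) - U(C, l(-3)) = -80 - 1/(4 + 4/(-3)) = -80 - 1/(4 + 4*(-⅓)) = -80 - 1/(4 - 4/3) = -80 - 1/8/3 = -80 - 1*3/8 = -80 - 3/8 = -643/8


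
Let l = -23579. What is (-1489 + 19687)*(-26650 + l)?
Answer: -914067342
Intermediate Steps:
(-1489 + 19687)*(-26650 + l) = (-1489 + 19687)*(-26650 - 23579) = 18198*(-50229) = -914067342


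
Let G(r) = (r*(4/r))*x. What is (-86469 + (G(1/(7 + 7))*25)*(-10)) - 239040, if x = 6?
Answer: -331509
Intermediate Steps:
G(r) = 24 (G(r) = (r*(4/r))*6 = 4*6 = 24)
(-86469 + (G(1/(7 + 7))*25)*(-10)) - 239040 = (-86469 + (24*25)*(-10)) - 239040 = (-86469 + 600*(-10)) - 239040 = (-86469 - 6000) - 239040 = -92469 - 239040 = -331509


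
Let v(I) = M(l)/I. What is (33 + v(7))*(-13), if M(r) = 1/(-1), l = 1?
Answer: -2990/7 ≈ -427.14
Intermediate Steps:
M(r) = -1
v(I) = -1/I
(33 + v(7))*(-13) = (33 - 1/7)*(-13) = (33 - 1*⅐)*(-13) = (33 - ⅐)*(-13) = (230/7)*(-13) = -2990/7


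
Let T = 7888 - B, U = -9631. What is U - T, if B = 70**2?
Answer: -12619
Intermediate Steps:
B = 4900
T = 2988 (T = 7888 - 1*4900 = 7888 - 4900 = 2988)
U - T = -9631 - 1*2988 = -9631 - 2988 = -12619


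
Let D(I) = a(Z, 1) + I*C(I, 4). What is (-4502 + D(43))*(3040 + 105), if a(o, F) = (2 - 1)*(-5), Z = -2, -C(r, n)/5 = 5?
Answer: -17555390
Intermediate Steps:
C(r, n) = -25 (C(r, n) = -5*5 = -25)
a(o, F) = -5 (a(o, F) = 1*(-5) = -5)
D(I) = -5 - 25*I (D(I) = -5 + I*(-25) = -5 - 25*I)
(-4502 + D(43))*(3040 + 105) = (-4502 + (-5 - 25*43))*(3040 + 105) = (-4502 + (-5 - 1075))*3145 = (-4502 - 1080)*3145 = -5582*3145 = -17555390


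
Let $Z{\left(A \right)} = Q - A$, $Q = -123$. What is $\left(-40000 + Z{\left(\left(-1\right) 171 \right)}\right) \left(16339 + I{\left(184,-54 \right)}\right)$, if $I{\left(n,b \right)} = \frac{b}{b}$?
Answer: $-652815680$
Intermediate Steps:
$I{\left(n,b \right)} = 1$
$Z{\left(A \right)} = -123 - A$
$\left(-40000 + Z{\left(\left(-1\right) 171 \right)}\right) \left(16339 + I{\left(184,-54 \right)}\right) = \left(-40000 - \left(123 - 171\right)\right) \left(16339 + 1\right) = \left(-40000 - -48\right) 16340 = \left(-40000 + \left(-123 + 171\right)\right) 16340 = \left(-40000 + 48\right) 16340 = \left(-39952\right) 16340 = -652815680$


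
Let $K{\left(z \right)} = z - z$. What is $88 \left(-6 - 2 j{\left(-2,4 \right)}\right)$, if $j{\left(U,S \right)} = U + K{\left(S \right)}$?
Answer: $-176$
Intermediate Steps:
$K{\left(z \right)} = 0$
$j{\left(U,S \right)} = U$ ($j{\left(U,S \right)} = U + 0 = U$)
$88 \left(-6 - 2 j{\left(-2,4 \right)}\right) = 88 \left(-6 - -4\right) = 88 \left(-6 + 4\right) = 88 \left(-2\right) = -176$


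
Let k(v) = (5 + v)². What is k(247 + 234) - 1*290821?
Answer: -54625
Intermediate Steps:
k(247 + 234) - 1*290821 = (5 + (247 + 234))² - 1*290821 = (5 + 481)² - 290821 = 486² - 290821 = 236196 - 290821 = -54625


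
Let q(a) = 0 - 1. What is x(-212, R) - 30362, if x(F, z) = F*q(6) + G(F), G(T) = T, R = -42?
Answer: -30362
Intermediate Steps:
q(a) = -1
x(F, z) = 0 (x(F, z) = F*(-1) + F = -F + F = 0)
x(-212, R) - 30362 = 0 - 30362 = -30362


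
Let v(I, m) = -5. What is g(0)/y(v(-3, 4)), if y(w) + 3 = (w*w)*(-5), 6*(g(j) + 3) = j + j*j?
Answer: 3/128 ≈ 0.023438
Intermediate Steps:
g(j) = -3 + j/6 + j²/6 (g(j) = -3 + (j + j*j)/6 = -3 + (j + j²)/6 = -3 + (j/6 + j²/6) = -3 + j/6 + j²/6)
y(w) = -3 - 5*w² (y(w) = -3 + (w*w)*(-5) = -3 + w²*(-5) = -3 - 5*w²)
g(0)/y(v(-3, 4)) = (-3 + (⅙)*0 + (⅙)*0²)/(-3 - 5*(-5)²) = (-3 + 0 + (⅙)*0)/(-3 - 5*25) = (-3 + 0 + 0)/(-3 - 125) = -3/(-128) = -3*(-1/128) = 3/128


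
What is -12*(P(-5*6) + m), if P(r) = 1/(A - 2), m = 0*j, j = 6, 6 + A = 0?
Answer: 3/2 ≈ 1.5000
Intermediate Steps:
A = -6 (A = -6 + 0 = -6)
m = 0 (m = 0*6 = 0)
P(r) = -1/8 (P(r) = 1/(-6 - 2) = 1/(-8) = -1/8)
-12*(P(-5*6) + m) = -12*(-1/8 + 0) = -12*(-1/8) = 3/2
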